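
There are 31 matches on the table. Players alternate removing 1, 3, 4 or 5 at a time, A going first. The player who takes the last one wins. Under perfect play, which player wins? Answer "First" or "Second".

First

W/L table (W = player to move can force a win):
i:   0  1  2  3  4  5  6  7  8  9 10 11 12 13 14 15 16 17 18 19 20 21 22 23 24 25 26 27 28 29 30 31
     L  W  L  W  W  W  W  W  L  W  L  W  W  W  W  W  L  W  L  W  W  W  W  W  L  W  L  W  W  W  W  W
Position 31 is W, so the first player wins.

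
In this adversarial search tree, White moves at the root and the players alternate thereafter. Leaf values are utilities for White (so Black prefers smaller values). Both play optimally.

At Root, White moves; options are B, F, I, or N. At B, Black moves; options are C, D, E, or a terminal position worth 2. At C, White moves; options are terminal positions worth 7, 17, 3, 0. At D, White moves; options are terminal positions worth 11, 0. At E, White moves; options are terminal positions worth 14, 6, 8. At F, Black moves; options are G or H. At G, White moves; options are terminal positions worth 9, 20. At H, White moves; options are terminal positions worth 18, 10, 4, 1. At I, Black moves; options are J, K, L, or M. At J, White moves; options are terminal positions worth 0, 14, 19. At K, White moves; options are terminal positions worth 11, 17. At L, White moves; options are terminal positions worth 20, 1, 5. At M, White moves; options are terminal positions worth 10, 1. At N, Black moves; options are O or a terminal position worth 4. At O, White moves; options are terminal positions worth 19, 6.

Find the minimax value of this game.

18

C (White): max(7, 17, 3, 0) = 17
D (White): max(11, 0) = 11
E (White): max(14, 6, 8) = 14
B (Black): min(17, 11, 14, 2) = 2
G (White): max(9, 20) = 20
H (White): max(18, 10, 4, 1) = 18
F (Black): min(20, 18) = 18
J (White): max(0, 14, 19) = 19
K (White): max(11, 17) = 17
L (White): max(20, 1, 5) = 20
M (White): max(10, 1) = 10
I (Black): min(19, 17, 20, 10) = 10
O (White): max(19, 6) = 19
N (Black): min(19, 4) = 4
Root (White): max(2, 18, 10, 4) = 18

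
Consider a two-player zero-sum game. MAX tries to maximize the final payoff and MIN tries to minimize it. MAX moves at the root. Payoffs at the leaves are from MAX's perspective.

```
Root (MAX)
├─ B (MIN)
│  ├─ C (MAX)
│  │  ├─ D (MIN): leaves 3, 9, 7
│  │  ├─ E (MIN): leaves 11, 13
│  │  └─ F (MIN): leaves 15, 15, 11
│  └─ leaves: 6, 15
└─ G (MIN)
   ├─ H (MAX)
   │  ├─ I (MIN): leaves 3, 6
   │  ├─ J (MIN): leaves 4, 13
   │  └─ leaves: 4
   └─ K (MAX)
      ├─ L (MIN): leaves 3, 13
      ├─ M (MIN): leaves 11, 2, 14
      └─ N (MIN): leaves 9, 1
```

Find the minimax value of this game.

D (MIN): min(3, 9, 7) = 3
E (MIN): min(11, 13) = 11
F (MIN): min(15, 15, 11) = 11
C (MAX): max(3, 11, 11) = 11
B (MIN): min(11, 6, 15) = 6
I (MIN): min(3, 6) = 3
J (MIN): min(4, 13) = 4
H (MAX): max(3, 4, 4) = 4
L (MIN): min(3, 13) = 3
M (MIN): min(11, 2, 14) = 2
N (MIN): min(9, 1) = 1
K (MAX): max(3, 2, 1) = 3
G (MIN): min(4, 3) = 3
Root (MAX): max(6, 3) = 6

6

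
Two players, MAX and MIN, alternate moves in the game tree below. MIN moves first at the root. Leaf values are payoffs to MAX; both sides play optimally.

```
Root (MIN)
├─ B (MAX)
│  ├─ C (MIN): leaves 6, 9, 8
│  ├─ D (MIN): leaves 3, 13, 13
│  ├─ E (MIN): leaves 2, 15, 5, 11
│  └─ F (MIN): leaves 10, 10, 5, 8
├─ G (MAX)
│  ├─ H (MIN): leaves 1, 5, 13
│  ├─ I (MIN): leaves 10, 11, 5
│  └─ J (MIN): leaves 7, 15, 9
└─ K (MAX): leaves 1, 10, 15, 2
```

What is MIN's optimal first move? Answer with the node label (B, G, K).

B

C (MIN): min(6, 9, 8) = 6
D (MIN): min(3, 13, 13) = 3
E (MIN): min(2, 15, 5, 11) = 2
F (MIN): min(10, 10, 5, 8) = 5
B (MAX): max(6, 3, 2, 5) = 6
H (MIN): min(1, 5, 13) = 1
I (MIN): min(10, 11, 5) = 5
J (MIN): min(7, 15, 9) = 7
G (MAX): max(1, 5, 7) = 7
K (MAX): max(1, 10, 15, 2) = 15
Root (MIN): min(6, 7, 15) = 6
MIN picks the child with the lowest value: B (value 6).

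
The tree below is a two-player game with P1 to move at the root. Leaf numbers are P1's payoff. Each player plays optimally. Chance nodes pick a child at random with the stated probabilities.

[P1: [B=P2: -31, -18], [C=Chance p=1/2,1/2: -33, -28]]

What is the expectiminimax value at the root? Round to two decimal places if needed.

B (P2): min(-31, -18) = -31
C (Chance): 1/2·-33 + 1/2·-28 = -30.5
Root (P1): max(-31, -30.5) = -30.5

-30.5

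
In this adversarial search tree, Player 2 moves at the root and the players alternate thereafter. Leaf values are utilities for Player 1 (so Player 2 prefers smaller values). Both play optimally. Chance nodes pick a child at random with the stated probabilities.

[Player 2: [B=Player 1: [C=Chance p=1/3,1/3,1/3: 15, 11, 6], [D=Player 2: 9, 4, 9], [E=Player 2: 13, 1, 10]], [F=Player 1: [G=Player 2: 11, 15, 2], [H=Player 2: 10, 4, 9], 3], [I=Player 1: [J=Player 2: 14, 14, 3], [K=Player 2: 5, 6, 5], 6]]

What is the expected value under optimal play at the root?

C (Chance): 1/3·15 + 1/3·11 + 1/3·6 = 10.67
D (Player 2): min(9, 4, 9) = 4
E (Player 2): min(13, 1, 10) = 1
B (Player 1): max(10.67, 4, 1) = 10.67
G (Player 2): min(11, 15, 2) = 2
H (Player 2): min(10, 4, 9) = 4
F (Player 1): max(2, 4, 3) = 4
J (Player 2): min(14, 14, 3) = 3
K (Player 2): min(5, 6, 5) = 5
I (Player 1): max(3, 5, 6) = 6
Root (Player 2): min(10.67, 4, 6) = 4

4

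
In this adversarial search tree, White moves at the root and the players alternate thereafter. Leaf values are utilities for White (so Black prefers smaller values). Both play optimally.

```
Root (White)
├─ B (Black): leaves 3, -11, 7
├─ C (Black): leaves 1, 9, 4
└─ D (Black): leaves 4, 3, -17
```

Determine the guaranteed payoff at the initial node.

B (Black): min(3, -11, 7) = -11
C (Black): min(1, 9, 4) = 1
D (Black): min(4, 3, -17) = -17
Root (White): max(-11, 1, -17) = 1

1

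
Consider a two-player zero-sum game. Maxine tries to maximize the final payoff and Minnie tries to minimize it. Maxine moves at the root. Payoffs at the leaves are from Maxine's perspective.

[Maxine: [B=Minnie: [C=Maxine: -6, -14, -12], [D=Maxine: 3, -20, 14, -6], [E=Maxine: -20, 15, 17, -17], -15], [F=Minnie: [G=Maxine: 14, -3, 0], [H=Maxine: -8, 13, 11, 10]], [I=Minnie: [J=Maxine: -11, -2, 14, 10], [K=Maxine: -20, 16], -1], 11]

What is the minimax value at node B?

-15

C: max(-6, -14, -12) = -6
D: max(3, -20, 14, -6) = 14
E: max(-20, 15, 17, -17) = 17
B: min(-6, 14, 17, -15) = -15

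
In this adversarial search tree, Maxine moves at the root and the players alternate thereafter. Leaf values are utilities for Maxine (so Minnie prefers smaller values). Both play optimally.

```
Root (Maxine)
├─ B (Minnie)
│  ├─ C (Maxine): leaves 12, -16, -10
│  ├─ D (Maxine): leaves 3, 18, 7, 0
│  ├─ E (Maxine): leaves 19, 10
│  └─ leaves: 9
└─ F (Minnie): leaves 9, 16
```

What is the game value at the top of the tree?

C (Maxine): max(12, -16, -10) = 12
D (Maxine): max(3, 18, 7, 0) = 18
E (Maxine): max(19, 10) = 19
B (Minnie): min(12, 18, 19, 9) = 9
F (Minnie): min(9, 16) = 9
Root (Maxine): max(9, 9) = 9

9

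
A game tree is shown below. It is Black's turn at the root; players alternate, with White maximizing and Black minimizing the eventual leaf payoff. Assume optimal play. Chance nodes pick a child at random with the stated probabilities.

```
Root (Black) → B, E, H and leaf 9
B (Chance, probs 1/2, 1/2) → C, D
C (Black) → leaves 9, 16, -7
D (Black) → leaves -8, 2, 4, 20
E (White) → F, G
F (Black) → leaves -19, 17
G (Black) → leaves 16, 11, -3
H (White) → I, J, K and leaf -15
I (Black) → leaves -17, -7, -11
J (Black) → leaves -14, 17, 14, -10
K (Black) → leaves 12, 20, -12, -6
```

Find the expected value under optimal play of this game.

C (Black): min(9, 16, -7) = -7
D (Black): min(-8, 2, 4, 20) = -8
B (Chance): 1/2·-7 + 1/2·-8 = -7.5
F (Black): min(-19, 17) = -19
G (Black): min(16, 11, -3) = -3
E (White): max(-19, -3) = -3
I (Black): min(-17, -7, -11) = -17
J (Black): min(-14, 17, 14, -10) = -14
K (Black): min(12, 20, -12, -6) = -12
H (White): max(-17, -14, -12, -15) = -12
Root (Black): min(-7.5, -3, -12, 9) = -12

-12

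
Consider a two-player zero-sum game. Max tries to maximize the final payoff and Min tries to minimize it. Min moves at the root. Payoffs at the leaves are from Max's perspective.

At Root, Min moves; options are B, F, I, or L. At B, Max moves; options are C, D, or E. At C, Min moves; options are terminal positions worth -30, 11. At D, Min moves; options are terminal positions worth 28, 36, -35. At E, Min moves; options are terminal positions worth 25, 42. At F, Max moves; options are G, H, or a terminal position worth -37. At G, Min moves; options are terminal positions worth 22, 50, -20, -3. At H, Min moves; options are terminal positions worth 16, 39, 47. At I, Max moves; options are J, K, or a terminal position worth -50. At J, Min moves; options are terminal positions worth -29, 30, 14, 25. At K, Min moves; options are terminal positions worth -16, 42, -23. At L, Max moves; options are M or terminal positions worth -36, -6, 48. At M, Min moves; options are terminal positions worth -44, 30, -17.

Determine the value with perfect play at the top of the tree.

C (Min): min(-30, 11) = -30
D (Min): min(28, 36, -35) = -35
E (Min): min(25, 42) = 25
B (Max): max(-30, -35, 25) = 25
G (Min): min(22, 50, -20, -3) = -20
H (Min): min(16, 39, 47) = 16
F (Max): max(-20, 16, -37) = 16
J (Min): min(-29, 30, 14, 25) = -29
K (Min): min(-16, 42, -23) = -23
I (Max): max(-29, -23, -50) = -23
M (Min): min(-44, 30, -17) = -44
L (Max): max(-44, -36, -6, 48) = 48
Root (Min): min(25, 16, -23, 48) = -23

-23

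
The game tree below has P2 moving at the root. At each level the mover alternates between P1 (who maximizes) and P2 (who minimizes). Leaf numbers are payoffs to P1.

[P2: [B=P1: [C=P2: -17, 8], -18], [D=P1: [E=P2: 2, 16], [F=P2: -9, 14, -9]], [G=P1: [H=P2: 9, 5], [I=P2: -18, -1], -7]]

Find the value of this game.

-17

C (P2): min(-17, 8) = -17
B (P1): max(-17, -18) = -17
E (P2): min(2, 16) = 2
F (P2): min(-9, 14, -9) = -9
D (P1): max(2, -9) = 2
H (P2): min(9, 5) = 5
I (P2): min(-18, -1) = -18
G (P1): max(5, -18, -7) = 5
Root (P2): min(-17, 2, 5) = -17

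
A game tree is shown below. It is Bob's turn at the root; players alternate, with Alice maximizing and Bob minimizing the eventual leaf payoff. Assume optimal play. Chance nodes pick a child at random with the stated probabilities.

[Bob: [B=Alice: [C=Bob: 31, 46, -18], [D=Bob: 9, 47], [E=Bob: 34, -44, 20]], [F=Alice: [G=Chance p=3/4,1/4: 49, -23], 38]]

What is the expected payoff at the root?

9

C (Bob): min(31, 46, -18) = -18
D (Bob): min(9, 47) = 9
E (Bob): min(34, -44, 20) = -44
B (Alice): max(-18, 9, -44) = 9
G (Chance): 3/4·49 + 1/4·-23 = 31
F (Alice): max(31, 38) = 38
Root (Bob): min(9, 38) = 9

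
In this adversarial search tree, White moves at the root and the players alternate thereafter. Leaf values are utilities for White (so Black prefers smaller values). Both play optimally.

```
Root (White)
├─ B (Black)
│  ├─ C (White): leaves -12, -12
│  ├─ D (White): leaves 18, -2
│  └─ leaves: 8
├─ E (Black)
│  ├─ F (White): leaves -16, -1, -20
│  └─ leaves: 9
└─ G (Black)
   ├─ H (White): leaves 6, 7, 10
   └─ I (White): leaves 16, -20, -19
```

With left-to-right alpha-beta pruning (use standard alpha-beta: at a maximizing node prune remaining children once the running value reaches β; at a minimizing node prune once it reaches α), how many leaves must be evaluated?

C [α=-∞,β=+∞]: v=-12
D [α=-∞,β=-12]: v=18 after child 1 ≥ β → β-cutoff, skip 1
B [α=-∞,β=+∞]: v=-12
F [α=-12,β=+∞]: v=-1
E [α=-12,β=+∞]: v=-1
H [α=-1,β=+∞]: v=10
I [α=-1,β=10]: v=16 after child 1 ≥ β → β-cutoff, skip 2
G [α=-1,β=+∞]: v=10
Root [α=-∞,β=+∞]: v=10
Leaves evaluated: 12 of 15.

12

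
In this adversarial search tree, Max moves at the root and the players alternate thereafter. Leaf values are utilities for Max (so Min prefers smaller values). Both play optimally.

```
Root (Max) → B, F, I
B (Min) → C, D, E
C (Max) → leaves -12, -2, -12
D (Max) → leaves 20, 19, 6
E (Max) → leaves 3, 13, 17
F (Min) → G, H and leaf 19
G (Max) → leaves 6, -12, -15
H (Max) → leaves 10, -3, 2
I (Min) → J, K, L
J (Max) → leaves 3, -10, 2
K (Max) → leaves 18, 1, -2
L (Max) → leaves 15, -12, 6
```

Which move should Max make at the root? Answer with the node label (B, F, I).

C (Max): max(-12, -2, -12) = -2
D (Max): max(20, 19, 6) = 20
E (Max): max(3, 13, 17) = 17
B (Min): min(-2, 20, 17) = -2
G (Max): max(6, -12, -15) = 6
H (Max): max(10, -3, 2) = 10
F (Min): min(6, 10, 19) = 6
J (Max): max(3, -10, 2) = 3
K (Max): max(18, 1, -2) = 18
L (Max): max(15, -12, 6) = 15
I (Min): min(3, 18, 15) = 3
Root (Max): max(-2, 6, 3) = 6
Max picks the child with the highest value: F (value 6).

F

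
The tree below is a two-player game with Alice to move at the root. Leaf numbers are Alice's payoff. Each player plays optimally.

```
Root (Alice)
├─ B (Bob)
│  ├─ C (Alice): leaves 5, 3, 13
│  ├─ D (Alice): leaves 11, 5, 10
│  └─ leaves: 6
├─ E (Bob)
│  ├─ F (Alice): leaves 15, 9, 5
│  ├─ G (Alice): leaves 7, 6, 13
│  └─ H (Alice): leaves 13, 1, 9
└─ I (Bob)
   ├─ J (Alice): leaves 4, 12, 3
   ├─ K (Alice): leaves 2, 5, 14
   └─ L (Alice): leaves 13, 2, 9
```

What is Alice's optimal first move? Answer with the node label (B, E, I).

E

C (Alice): max(5, 3, 13) = 13
D (Alice): max(11, 5, 10) = 11
B (Bob): min(13, 11, 6) = 6
F (Alice): max(15, 9, 5) = 15
G (Alice): max(7, 6, 13) = 13
H (Alice): max(13, 1, 9) = 13
E (Bob): min(15, 13, 13) = 13
J (Alice): max(4, 12, 3) = 12
K (Alice): max(2, 5, 14) = 14
L (Alice): max(13, 2, 9) = 13
I (Bob): min(12, 14, 13) = 12
Root (Alice): max(6, 13, 12) = 13
Alice picks the child with the highest value: E (value 13).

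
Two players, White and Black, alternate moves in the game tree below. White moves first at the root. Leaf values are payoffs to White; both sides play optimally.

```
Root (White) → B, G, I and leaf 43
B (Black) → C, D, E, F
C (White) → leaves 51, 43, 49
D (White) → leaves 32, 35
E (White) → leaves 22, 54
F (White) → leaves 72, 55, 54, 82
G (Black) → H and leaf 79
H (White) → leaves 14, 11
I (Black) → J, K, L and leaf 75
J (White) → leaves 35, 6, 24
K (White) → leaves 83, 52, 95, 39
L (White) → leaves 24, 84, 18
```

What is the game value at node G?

14

H: max(14, 11) = 14
G: min(14, 79) = 14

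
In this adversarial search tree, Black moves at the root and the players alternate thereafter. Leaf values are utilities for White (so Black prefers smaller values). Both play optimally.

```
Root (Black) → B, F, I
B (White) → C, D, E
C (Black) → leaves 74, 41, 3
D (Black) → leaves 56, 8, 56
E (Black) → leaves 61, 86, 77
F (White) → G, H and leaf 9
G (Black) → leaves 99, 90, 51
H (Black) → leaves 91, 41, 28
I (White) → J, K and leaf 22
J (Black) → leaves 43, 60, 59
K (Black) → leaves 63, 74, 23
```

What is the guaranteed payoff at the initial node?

C (Black): min(74, 41, 3) = 3
D (Black): min(56, 8, 56) = 8
E (Black): min(61, 86, 77) = 61
B (White): max(3, 8, 61) = 61
G (Black): min(99, 90, 51) = 51
H (Black): min(91, 41, 28) = 28
F (White): max(51, 28, 9) = 51
J (Black): min(43, 60, 59) = 43
K (Black): min(63, 74, 23) = 23
I (White): max(43, 23, 22) = 43
Root (Black): min(61, 51, 43) = 43

43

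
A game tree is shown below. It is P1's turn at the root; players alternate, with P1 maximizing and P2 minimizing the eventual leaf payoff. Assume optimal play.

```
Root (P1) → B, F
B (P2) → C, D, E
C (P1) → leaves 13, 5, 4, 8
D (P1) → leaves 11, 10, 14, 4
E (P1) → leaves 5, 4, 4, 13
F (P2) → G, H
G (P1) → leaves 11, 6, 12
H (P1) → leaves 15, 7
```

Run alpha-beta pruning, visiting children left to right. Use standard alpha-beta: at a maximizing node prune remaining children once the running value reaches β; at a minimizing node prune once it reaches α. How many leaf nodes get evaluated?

C [α=-∞,β=+∞]: v=13
D [α=-∞,β=13]: v=14 after child 3 ≥ β → β-cutoff, skip 1
E [α=-∞,β=13]: v=13
B [α=-∞,β=+∞]: v=13
G [α=13,β=+∞]: v=12
F [α=13,β=+∞]: v=12 after child 1 ≤ α → α-cutoff, skip 1
Root [α=-∞,β=+∞]: v=13
Leaves evaluated: 14 of 17.

14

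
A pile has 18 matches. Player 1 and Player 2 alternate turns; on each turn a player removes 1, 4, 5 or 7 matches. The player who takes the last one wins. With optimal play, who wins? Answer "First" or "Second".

Second

W/L table (W = player to move can force a win):
i:   0  1  2  3  4  5  6  7  8  9 10 11 12 13 14 15 16 17 18
     L  W  L  W  W  W  W  W  L  W  L  W  W  W  W  W  L  W  L
Position 18 is L, so the second player wins.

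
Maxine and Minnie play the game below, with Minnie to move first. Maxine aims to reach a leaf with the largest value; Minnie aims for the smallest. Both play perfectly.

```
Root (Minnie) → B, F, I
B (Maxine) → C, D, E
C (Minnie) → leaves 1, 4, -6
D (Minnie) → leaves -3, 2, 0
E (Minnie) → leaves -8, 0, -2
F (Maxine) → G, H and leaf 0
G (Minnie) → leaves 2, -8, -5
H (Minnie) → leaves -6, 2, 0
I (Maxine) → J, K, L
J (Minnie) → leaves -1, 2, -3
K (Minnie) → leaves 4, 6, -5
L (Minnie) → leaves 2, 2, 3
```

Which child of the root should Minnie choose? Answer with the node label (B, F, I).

C (Minnie): min(1, 4, -6) = -6
D (Minnie): min(-3, 2, 0) = -3
E (Minnie): min(-8, 0, -2) = -8
B (Maxine): max(-6, -3, -8) = -3
G (Minnie): min(2, -8, -5) = -8
H (Minnie): min(-6, 2, 0) = -6
F (Maxine): max(-8, -6, 0) = 0
J (Minnie): min(-1, 2, -3) = -3
K (Minnie): min(4, 6, -5) = -5
L (Minnie): min(2, 2, 3) = 2
I (Maxine): max(-3, -5, 2) = 2
Root (Minnie): min(-3, 0, 2) = -3
Minnie picks the child with the lowest value: B (value -3).

B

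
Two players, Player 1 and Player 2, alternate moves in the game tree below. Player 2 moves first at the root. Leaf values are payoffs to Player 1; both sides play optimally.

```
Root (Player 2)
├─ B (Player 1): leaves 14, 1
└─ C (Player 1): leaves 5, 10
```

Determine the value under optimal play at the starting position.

B (Player 1): max(14, 1) = 14
C (Player 1): max(5, 10) = 10
Root (Player 2): min(14, 10) = 10

10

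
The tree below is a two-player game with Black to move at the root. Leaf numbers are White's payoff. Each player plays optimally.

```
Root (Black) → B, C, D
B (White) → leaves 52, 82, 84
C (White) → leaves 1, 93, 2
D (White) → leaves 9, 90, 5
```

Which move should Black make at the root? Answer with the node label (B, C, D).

B (White): max(52, 82, 84) = 84
C (White): max(1, 93, 2) = 93
D (White): max(9, 90, 5) = 90
Root (Black): min(84, 93, 90) = 84
Black picks the child with the lowest value: B (value 84).

B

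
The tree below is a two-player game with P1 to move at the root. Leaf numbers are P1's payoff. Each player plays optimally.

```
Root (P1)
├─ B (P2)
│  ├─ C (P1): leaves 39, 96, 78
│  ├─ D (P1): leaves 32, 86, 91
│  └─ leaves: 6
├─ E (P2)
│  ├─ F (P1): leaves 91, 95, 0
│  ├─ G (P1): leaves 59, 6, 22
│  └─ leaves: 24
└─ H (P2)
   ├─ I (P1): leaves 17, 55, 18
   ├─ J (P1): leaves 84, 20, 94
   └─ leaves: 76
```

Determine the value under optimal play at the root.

C (P1): max(39, 96, 78) = 96
D (P1): max(32, 86, 91) = 91
B (P2): min(96, 91, 6) = 6
F (P1): max(91, 95, 0) = 95
G (P1): max(59, 6, 22) = 59
E (P2): min(95, 59, 24) = 24
I (P1): max(17, 55, 18) = 55
J (P1): max(84, 20, 94) = 94
H (P2): min(55, 94, 76) = 55
Root (P1): max(6, 24, 55) = 55

55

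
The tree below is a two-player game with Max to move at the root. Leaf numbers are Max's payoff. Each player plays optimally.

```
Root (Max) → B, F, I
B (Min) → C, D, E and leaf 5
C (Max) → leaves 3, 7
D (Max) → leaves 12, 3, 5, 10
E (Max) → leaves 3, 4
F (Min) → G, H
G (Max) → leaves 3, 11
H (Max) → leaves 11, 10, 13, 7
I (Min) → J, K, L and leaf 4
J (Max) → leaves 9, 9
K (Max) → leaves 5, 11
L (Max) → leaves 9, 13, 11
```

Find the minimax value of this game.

11

C (Max): max(3, 7) = 7
D (Max): max(12, 3, 5, 10) = 12
E (Max): max(3, 4) = 4
B (Min): min(7, 12, 4, 5) = 4
G (Max): max(3, 11) = 11
H (Max): max(11, 10, 13, 7) = 13
F (Min): min(11, 13) = 11
J (Max): max(9, 9) = 9
K (Max): max(5, 11) = 11
L (Max): max(9, 13, 11) = 13
I (Min): min(9, 11, 13, 4) = 4
Root (Max): max(4, 11, 4) = 11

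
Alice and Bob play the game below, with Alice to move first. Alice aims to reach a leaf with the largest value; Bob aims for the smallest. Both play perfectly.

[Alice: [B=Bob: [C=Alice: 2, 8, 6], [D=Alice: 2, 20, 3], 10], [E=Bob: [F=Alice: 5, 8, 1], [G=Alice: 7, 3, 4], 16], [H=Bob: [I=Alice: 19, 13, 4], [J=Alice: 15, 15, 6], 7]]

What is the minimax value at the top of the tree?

8

C (Alice): max(2, 8, 6) = 8
D (Alice): max(2, 20, 3) = 20
B (Bob): min(8, 20, 10) = 8
F (Alice): max(5, 8, 1) = 8
G (Alice): max(7, 3, 4) = 7
E (Bob): min(8, 7, 16) = 7
I (Alice): max(19, 13, 4) = 19
J (Alice): max(15, 15, 6) = 15
H (Bob): min(19, 15, 7) = 7
Root (Alice): max(8, 7, 7) = 8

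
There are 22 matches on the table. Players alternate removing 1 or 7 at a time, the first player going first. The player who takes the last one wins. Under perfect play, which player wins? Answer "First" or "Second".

Second

Mark each pile size as W (mover wins) or L (mover loses):
i:   0  1  2  3  4  5  6  7  8  9 10 11 12 13 14 15 16 17 18 19 20 21 22
     L  W  L  W  L  W  L  W  L  W  L  W  L  W  L  W  L  W  L  W  L  W  L
Position 22 is L, so the second player wins.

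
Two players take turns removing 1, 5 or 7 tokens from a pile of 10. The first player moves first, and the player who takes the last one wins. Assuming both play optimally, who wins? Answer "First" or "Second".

Second

Compute winning (W) and losing (L) positions by backward induction:
i:   0  1  2  3  4  5  6  7  8  9 10
     L  W  L  W  L  W  L  W  L  W  L
Position 10 is L, so the second player wins.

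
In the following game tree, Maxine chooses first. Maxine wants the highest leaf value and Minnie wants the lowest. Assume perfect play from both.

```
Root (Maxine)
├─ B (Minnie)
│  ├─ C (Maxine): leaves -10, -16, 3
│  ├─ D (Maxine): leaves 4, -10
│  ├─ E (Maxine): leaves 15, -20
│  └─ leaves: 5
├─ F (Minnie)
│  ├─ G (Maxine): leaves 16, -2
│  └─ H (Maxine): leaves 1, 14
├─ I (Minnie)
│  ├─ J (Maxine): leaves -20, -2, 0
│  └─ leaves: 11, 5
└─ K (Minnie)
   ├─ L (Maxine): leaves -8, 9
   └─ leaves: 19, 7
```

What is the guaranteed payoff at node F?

14

G: max(16, -2) = 16
H: max(1, 14) = 14
F: min(16, 14) = 14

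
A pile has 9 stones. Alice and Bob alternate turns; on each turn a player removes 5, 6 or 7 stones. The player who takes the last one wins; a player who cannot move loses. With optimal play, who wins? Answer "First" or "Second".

Compute winning (W) and losing (L) positions by backward induction:
i:   0  1  2  3  4  5  6  7  8  9
     L  L  L  L  L  W  W  W  W  W
Position 9 is W, so the first player wins.

First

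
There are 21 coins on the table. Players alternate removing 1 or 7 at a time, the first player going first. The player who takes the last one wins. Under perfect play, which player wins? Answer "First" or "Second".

First

Compute winning (W) and losing (L) positions by backward induction:
i:   0  1  2  3  4  5  6  7  8  9 10 11 12 13 14 15 16 17 18 19 20 21
     L  W  L  W  L  W  L  W  L  W  L  W  L  W  L  W  L  W  L  W  L  W
Position 21 is W, so the first player wins.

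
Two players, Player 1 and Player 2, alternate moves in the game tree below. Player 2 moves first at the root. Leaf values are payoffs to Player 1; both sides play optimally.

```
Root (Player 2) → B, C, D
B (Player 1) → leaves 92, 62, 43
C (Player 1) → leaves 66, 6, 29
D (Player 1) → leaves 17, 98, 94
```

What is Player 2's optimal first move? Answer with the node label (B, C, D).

C

B (Player 1): max(92, 62, 43) = 92
C (Player 1): max(66, 6, 29) = 66
D (Player 1): max(17, 98, 94) = 98
Root (Player 2): min(92, 66, 98) = 66
Player 2 picks the child with the lowest value: C (value 66).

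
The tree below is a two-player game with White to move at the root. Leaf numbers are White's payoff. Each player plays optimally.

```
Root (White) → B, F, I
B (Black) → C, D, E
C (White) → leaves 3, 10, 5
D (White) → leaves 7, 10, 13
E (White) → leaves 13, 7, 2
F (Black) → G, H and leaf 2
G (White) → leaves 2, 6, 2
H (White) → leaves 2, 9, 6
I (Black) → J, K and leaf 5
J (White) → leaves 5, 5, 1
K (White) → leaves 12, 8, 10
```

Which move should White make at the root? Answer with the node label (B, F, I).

B

C (White): max(3, 10, 5) = 10
D (White): max(7, 10, 13) = 13
E (White): max(13, 7, 2) = 13
B (Black): min(10, 13, 13) = 10
G (White): max(2, 6, 2) = 6
H (White): max(2, 9, 6) = 9
F (Black): min(6, 9, 2) = 2
J (White): max(5, 5, 1) = 5
K (White): max(12, 8, 10) = 12
I (Black): min(5, 12, 5) = 5
Root (White): max(10, 2, 5) = 10
White picks the child with the highest value: B (value 10).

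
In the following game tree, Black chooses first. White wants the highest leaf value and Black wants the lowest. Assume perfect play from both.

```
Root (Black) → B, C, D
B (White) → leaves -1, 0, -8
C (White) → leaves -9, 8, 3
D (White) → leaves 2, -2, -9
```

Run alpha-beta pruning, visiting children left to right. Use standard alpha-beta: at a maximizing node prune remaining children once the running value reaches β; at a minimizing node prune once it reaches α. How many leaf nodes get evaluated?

B [α=-∞,β=+∞]: v=0
C [α=-∞,β=0]: v=8 after child 2 ≥ β → β-cutoff, skip 1
D [α=-∞,β=0]: v=2 after child 1 ≥ β → β-cutoff, skip 2
Root [α=-∞,β=+∞]: v=0
Leaves evaluated: 6 of 9.

6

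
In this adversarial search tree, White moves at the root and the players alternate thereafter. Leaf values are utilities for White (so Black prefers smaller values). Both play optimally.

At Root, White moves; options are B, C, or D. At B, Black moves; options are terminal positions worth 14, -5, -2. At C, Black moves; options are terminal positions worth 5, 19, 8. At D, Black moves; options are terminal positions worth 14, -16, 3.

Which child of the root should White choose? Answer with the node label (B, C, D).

B (Black): min(14, -5, -2) = -5
C (Black): min(5, 19, 8) = 5
D (Black): min(14, -16, 3) = -16
Root (White): max(-5, 5, -16) = 5
White picks the child with the highest value: C (value 5).

C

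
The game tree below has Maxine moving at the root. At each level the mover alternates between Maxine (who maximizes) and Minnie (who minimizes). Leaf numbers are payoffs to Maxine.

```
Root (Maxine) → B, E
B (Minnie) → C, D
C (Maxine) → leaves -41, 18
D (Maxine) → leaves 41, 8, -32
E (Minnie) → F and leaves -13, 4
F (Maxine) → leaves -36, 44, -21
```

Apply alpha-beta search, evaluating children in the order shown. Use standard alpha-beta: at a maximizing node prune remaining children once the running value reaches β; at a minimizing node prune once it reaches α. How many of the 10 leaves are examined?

7

C [α=-∞,β=+∞]: v=18
D [α=-∞,β=18]: v=41 after child 1 ≥ β → β-cutoff, skip 2
B [α=-∞,β=+∞]: v=18
F [α=18,β=+∞]: v=44
E [α=18,β=+∞]: v=-13 after child 2 ≤ α → α-cutoff, skip 1
Root [α=-∞,β=+∞]: v=18
Leaves evaluated: 7 of 10.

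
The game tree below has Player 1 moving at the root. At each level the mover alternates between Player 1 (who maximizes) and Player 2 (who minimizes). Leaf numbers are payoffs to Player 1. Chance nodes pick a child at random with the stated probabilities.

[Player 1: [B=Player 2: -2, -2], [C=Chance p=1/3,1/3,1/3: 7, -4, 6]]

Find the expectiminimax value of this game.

3

B (Player 2): min(-2, -2) = -2
C (Chance): 1/3·7 + 1/3·-4 + 1/3·6 = 3
Root (Player 1): max(-2, 3) = 3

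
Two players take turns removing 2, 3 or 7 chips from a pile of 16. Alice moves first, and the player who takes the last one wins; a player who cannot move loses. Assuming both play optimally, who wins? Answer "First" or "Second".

Second

Compute winning (W) and losing (L) positions by backward induction:
i:   0  1  2  3  4  5  6  7  8  9 10 11 12 13 14 15 16
     L  L  W  W  W  L  L  W  W  W  L  L  W  W  W  L  L
Position 16 is L, so the second player wins.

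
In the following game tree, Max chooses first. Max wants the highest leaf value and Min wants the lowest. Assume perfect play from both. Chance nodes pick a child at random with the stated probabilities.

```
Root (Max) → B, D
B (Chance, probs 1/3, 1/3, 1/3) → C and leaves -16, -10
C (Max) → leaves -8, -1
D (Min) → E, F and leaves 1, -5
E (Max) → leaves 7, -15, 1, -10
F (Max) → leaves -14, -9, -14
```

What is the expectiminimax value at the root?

C (Max): max(-8, -1) = -1
B (Chance): 1/3·-1 + 1/3·-16 + 1/3·-10 = -9
E (Max): max(7, -15, 1, -10) = 7
F (Max): max(-14, -9, -14) = -9
D (Min): min(7, -9, 1, -5) = -9
Root (Max): max(-9, -9) = -9

-9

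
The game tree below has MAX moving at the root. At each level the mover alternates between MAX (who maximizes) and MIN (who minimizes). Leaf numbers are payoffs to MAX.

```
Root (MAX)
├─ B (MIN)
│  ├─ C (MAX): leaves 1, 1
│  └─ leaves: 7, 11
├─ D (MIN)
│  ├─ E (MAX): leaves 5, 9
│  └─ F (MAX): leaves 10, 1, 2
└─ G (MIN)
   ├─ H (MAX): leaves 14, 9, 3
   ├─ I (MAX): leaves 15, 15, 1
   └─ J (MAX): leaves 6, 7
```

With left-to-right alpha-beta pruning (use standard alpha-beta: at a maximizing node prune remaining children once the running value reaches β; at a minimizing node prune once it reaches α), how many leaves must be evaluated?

C [α=-∞,β=+∞]: v=1
B [α=-∞,β=+∞]: v=1
E [α=1,β=+∞]: v=9
F [α=1,β=9]: v=10 after child 1 ≥ β → β-cutoff, skip 2
D [α=1,β=+∞]: v=9
H [α=9,β=+∞]: v=14
I [α=9,β=14]: v=15 after child 1 ≥ β → β-cutoff, skip 2
J [α=9,β=14]: v=7
G [α=9,β=+∞]: v=7
Root [α=-∞,β=+∞]: v=9
Leaves evaluated: 13 of 17.

13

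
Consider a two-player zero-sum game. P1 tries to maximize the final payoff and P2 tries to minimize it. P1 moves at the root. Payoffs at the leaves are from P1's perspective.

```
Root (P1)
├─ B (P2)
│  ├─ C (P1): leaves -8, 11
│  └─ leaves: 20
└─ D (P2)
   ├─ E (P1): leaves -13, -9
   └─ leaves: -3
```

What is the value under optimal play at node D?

E: max(-13, -9) = -9
D: min(-9, -3) = -9

-9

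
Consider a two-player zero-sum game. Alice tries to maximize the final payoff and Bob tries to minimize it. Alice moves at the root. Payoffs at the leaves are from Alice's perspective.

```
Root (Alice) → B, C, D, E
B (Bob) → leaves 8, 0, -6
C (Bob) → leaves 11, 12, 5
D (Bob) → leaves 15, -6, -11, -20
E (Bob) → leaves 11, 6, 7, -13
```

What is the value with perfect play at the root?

5

B (Bob): min(8, 0, -6) = -6
C (Bob): min(11, 12, 5) = 5
D (Bob): min(15, -6, -11, -20) = -20
E (Bob): min(11, 6, 7, -13) = -13
Root (Alice): max(-6, 5, -20, -13) = 5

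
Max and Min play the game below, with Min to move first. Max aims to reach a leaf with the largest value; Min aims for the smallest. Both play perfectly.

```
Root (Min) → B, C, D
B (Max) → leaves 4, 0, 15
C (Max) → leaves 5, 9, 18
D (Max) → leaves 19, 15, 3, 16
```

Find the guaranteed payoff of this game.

15

B (Max): max(4, 0, 15) = 15
C (Max): max(5, 9, 18) = 18
D (Max): max(19, 15, 3, 16) = 19
Root (Min): min(15, 18, 19) = 15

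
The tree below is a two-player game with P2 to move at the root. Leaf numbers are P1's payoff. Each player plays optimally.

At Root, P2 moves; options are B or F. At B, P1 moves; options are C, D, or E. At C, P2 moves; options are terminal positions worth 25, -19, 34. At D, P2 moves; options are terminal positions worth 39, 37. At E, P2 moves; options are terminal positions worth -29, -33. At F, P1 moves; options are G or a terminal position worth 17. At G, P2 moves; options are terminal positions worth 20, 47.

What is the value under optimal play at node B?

C: min(25, -19, 34) = -19
D: min(39, 37) = 37
E: min(-29, -33) = -33
B: max(-19, 37, -33) = 37

37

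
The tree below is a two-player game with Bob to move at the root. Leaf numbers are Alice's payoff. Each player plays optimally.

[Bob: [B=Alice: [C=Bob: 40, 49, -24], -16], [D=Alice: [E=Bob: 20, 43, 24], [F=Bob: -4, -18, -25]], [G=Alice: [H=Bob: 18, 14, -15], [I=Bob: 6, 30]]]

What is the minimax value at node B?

C: min(40, 49, -24) = -24
B: max(-24, -16) = -16

-16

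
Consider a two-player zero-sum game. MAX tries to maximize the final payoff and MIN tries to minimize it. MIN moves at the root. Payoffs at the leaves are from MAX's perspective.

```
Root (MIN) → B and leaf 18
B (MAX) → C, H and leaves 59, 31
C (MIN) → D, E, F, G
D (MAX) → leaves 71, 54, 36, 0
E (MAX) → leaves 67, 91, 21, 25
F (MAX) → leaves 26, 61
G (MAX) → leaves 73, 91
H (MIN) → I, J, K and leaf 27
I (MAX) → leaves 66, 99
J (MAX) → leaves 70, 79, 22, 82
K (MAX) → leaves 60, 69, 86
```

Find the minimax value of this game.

D (MAX): max(71, 54, 36, 0) = 71
E (MAX): max(67, 91, 21, 25) = 91
F (MAX): max(26, 61) = 61
G (MAX): max(73, 91) = 91
C (MIN): min(71, 91, 61, 91) = 61
I (MAX): max(66, 99) = 99
J (MAX): max(70, 79, 22, 82) = 82
K (MAX): max(60, 69, 86) = 86
H (MIN): min(99, 82, 86, 27) = 27
B (MAX): max(61, 27, 59, 31) = 61
Root (MIN): min(61, 18) = 18

18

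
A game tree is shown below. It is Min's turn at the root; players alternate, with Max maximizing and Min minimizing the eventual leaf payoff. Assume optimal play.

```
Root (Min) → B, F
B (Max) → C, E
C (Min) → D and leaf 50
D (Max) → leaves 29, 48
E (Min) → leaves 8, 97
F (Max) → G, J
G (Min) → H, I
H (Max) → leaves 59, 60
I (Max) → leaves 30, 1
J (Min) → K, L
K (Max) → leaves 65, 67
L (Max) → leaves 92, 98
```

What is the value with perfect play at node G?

30

H: max(59, 60) = 60
I: max(30, 1) = 30
G: min(60, 30) = 30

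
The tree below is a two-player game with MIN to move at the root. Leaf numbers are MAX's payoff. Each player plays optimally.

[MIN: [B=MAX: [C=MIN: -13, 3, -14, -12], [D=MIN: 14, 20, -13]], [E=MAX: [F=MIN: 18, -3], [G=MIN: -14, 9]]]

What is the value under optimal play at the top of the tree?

C (MIN): min(-13, 3, -14, -12) = -14
D (MIN): min(14, 20, -13) = -13
B (MAX): max(-14, -13) = -13
F (MIN): min(18, -3) = -3
G (MIN): min(-14, 9) = -14
E (MAX): max(-3, -14) = -3
Root (MIN): min(-13, -3) = -13

-13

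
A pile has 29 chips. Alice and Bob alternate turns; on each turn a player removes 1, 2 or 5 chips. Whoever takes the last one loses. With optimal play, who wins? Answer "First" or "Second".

First

Positions where the player to move wins (W) vs loses (L):
i:   0  1  2  3  4  5  6  7  8  9 10 11 12 13 14 15 16 17 18 19 20 21 22 23 24 25 26 27 28 29
     W  L  W  W  L  W  W  L  W  W  L  W  W  L  W  W  L  W  W  L  W  W  L  W  W  L  W  W  L  W
Position 29 is W, so the first player wins.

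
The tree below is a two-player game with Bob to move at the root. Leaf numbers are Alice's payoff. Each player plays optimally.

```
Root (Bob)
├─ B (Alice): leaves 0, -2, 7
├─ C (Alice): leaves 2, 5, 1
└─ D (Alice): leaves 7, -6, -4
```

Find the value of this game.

5

B (Alice): max(0, -2, 7) = 7
C (Alice): max(2, 5, 1) = 5
D (Alice): max(7, -6, -4) = 7
Root (Bob): min(7, 5, 7) = 5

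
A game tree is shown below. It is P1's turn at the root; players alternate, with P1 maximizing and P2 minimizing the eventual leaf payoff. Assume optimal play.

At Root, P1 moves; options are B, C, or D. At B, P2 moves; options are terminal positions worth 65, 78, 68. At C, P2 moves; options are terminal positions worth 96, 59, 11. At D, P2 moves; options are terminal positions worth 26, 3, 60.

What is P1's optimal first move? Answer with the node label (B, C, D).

B

B (P2): min(65, 78, 68) = 65
C (P2): min(96, 59, 11) = 11
D (P2): min(26, 3, 60) = 3
Root (P1): max(65, 11, 3) = 65
P1 picks the child with the highest value: B (value 65).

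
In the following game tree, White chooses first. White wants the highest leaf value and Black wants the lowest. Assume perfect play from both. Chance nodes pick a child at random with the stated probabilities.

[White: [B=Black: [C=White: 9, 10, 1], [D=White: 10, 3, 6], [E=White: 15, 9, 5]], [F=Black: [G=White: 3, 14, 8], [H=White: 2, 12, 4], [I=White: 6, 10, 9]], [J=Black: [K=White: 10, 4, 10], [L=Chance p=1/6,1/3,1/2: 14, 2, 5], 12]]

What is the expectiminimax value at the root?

10

C (White): max(9, 10, 1) = 10
D (White): max(10, 3, 6) = 10
E (White): max(15, 9, 5) = 15
B (Black): min(10, 10, 15) = 10
G (White): max(3, 14, 8) = 14
H (White): max(2, 12, 4) = 12
I (White): max(6, 10, 9) = 10
F (Black): min(14, 12, 10) = 10
K (White): max(10, 4, 10) = 10
L (Chance): 1/6·14 + 1/3·2 + 1/2·5 = 5.5
J (Black): min(10, 5.5, 12) = 5.5
Root (White): max(10, 10, 5.5) = 10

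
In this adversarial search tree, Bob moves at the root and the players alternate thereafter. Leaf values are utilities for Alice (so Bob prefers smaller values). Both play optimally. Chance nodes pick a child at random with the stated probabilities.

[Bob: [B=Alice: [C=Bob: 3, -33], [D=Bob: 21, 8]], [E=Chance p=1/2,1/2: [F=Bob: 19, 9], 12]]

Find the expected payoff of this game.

8

C (Bob): min(3, -33) = -33
D (Bob): min(21, 8) = 8
B (Alice): max(-33, 8) = 8
F (Bob): min(19, 9) = 9
E (Chance): 1/2·9 + 1/2·12 = 10.5
Root (Bob): min(8, 10.5) = 8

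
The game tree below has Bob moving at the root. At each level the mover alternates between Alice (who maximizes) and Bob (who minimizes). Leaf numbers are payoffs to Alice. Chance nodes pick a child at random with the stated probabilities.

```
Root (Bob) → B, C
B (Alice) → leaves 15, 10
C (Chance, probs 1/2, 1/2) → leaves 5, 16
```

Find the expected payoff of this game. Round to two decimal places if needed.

10.5

B (Alice): max(15, 10) = 15
C (Chance): 1/2·5 + 1/2·16 = 10.5
Root (Bob): min(15, 10.5) = 10.5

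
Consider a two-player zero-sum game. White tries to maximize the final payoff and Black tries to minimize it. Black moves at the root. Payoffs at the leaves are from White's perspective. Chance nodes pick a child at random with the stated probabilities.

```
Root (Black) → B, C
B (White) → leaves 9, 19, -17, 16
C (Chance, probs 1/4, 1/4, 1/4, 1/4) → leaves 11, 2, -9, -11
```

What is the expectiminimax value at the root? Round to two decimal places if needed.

-1.75

B (White): max(9, 19, -17, 16) = 19
C (Chance): 1/4·11 + 1/4·2 + 1/4·-9 + 1/4·-11 = -1.75
Root (Black): min(19, -1.75) = -1.75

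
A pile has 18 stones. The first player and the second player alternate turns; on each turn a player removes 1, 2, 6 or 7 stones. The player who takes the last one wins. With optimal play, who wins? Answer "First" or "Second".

i:   0  1  2  3  4  5  6  7  8  9 10 11 12 13 14 15 16 17 18
     L  W  W  L  W  W  W  W  L  W  W  L  W  W  W  W  L  W  W
Position 18 is W, so the first player wins.

First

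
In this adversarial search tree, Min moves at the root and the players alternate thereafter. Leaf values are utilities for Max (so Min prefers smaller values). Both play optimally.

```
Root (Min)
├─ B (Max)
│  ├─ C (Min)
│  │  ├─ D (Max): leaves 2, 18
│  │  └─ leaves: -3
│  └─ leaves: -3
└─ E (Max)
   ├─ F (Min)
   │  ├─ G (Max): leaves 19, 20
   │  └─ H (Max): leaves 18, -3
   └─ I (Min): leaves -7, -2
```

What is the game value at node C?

D: max(2, 18) = 18
C: min(18, -3) = -3

-3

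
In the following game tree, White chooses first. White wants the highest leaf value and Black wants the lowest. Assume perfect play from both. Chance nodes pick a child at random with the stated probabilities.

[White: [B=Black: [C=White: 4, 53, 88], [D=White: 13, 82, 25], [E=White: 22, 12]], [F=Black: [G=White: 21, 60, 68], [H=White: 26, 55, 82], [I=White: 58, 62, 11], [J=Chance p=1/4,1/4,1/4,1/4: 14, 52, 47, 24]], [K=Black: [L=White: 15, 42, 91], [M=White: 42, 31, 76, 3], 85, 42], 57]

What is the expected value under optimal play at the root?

C (White): max(4, 53, 88) = 88
D (White): max(13, 82, 25) = 82
E (White): max(22, 12) = 22
B (Black): min(88, 82, 22) = 22
G (White): max(21, 60, 68) = 68
H (White): max(26, 55, 82) = 82
I (White): max(58, 62, 11) = 62
J (Chance): 1/4·14 + 1/4·52 + 1/4·47 + 1/4·24 = 34.25
F (Black): min(68, 82, 62, 34.25) = 34.25
L (White): max(15, 42, 91) = 91
M (White): max(42, 31, 76, 3) = 76
K (Black): min(91, 76, 85, 42) = 42
Root (White): max(22, 34.25, 42, 57) = 57

57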